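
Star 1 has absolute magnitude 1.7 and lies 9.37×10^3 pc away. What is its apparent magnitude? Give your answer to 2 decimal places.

m = M + 5 log₁₀(d/10 pc) = 1.7 + 5 log₁₀(9.37×10^3/10)
  = 1.7 + 5 × 2.972 = 1.7 + 14.86 = 16.56.

16.56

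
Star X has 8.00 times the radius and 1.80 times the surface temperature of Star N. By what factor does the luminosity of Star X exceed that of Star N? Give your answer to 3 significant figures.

From the Stefan–Boltzmann law, L ∝ R²T⁴, so
L_X/L_N = (R_X/R_N)² (T_X/T_N)⁴ = (8.00)² × (1.80)⁴ = 64.00 × 10.50 = 671.8.

672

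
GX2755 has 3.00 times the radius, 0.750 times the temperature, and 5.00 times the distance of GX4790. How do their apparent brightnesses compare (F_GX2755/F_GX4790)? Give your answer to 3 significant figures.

L_GX2755/L_GX4790 = (R_GX2755/R_GX4790)²(T_GX2755/T_GX4790)⁴ = (3.00)² × (0.750)⁴ = 2.848.
F_GX2755/F_GX4790 = (L_GX2755/L_GX4790)/(d_GX2755/d_GX4790)² = 2.848 / (5.00)² = 0.1139.

0.114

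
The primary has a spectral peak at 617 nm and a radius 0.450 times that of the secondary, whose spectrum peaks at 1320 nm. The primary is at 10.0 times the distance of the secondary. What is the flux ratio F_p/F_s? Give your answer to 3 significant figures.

0.0424

Wien's law: T_p/T_s = λ_s/λ_p = 1320/617 = 2.139.
L_p/L_s = (R_p/R_s)²(T_p/T_s)⁴ = (0.450)²(2.139)⁴ = 4.242.
F_p/F_s = (L_p/L_s)/(d_p/d_s)² = 4.242/(10.0)² = 0.04242.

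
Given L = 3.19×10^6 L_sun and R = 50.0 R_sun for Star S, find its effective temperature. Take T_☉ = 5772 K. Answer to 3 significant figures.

3.45×10^4 K

T/T_☉ = (L/L_☉)^(1/4) / (R/R_☉)^(1/2)
T = 5772 × (3.19×10^6)^(1/4) / √(50.0) = 5772 × 42.26 / 7.071 = 3.450×10^4 K.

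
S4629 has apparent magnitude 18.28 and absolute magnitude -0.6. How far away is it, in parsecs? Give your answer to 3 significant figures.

m − M = 5 log₁₀(d/10 pc)
18.28 − (-0.6) = 18.88 = 5 log₁₀(d/10)
d = 10 × 10^(18.88/5) = 10 × 10^3.776 = 5.970×10^4 pc.

5.97×10^4 pc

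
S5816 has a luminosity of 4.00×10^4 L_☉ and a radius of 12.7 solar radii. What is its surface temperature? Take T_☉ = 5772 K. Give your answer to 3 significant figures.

T/T_☉ = (L/L_☉)^(1/4) / (R/R_☉)^(1/2)
T = 5772 × (4.00×10^4)^(1/4) / √(12.7) = 5772 × 14.14 / 3.564 = 2.291×10^4 K.

2.29×10^4 K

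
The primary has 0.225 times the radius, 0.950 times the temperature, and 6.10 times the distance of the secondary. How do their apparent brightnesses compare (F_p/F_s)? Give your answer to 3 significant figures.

L_p/L_s = (R_p/R_s)²(T_p/T_s)⁴ = (0.225)² × (0.950)⁴ = 0.04123.
F_p/F_s = (L_p/L_s)/(d_p/d_s)² = 0.04123 / (6.10)² = 0.001108.

0.00111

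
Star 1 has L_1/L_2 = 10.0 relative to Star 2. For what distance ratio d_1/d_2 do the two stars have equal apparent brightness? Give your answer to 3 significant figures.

Equal flux requires L_1/d_1² = L_2/d_2², so d_1/d_2 = √(L_1/L_2)
= √(10.0) = 3.162.

3.16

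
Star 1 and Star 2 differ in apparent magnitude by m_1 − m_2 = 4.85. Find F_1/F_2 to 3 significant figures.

F_1/F_2 = 10^(−(m_1 − m_2)/2.5) = 10^(-4.85/2.5) = 10^-1.940 = 0.01148.

0.0115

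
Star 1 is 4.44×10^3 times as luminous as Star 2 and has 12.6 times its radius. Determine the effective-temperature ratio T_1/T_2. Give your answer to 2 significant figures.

2.3

L ∝ R²T⁴ gives T ∝ (L/R²)^(1/4), so
T_1/T_2 = (4.44×10^3 / 12.6²)^(1/4) = (27.97)^(1/4) = 2.300.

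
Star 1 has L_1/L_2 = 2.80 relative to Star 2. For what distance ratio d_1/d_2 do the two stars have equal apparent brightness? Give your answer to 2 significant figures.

1.7

Equal flux requires L_1/d_1² = L_2/d_2², so d_1/d_2 = √(L_1/L_2)
= √(2.80) = 1.673.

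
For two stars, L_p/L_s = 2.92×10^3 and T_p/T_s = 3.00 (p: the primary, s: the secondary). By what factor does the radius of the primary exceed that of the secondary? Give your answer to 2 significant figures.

L ∝ R²T⁴ gives R ∝ √L / T², so
R_p/R_s = √(2.92×10^3) / (3.00)² = 54.04 / 9.000 = 6.004.

6.0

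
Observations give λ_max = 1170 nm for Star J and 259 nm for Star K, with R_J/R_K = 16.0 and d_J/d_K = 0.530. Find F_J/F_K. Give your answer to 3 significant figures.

2.19

Wien's law: T_J/T_K = λ_K/λ_J = 259/1170 = 0.2214.
L_J/L_K = (R_J/R_K)²(T_J/T_K)⁴ = (16.0)²(0.2214)⁴ = 0.6147.
F_J/F_K = (L_J/L_K)/(d_J/d_K)² = 0.6147/(0.530)² = 2.188.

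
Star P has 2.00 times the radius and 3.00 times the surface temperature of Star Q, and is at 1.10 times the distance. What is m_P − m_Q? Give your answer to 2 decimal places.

-6.07

L_P/L_Q = (2.00)²(3.00)⁴ = 324.0.
F_P/F_Q = (L_P/L_Q)/(d_P/d_Q)² = 324.0/1.210 = 267.8.
m_P − m_Q = −2.5 log₁₀(267.8) = -6.07.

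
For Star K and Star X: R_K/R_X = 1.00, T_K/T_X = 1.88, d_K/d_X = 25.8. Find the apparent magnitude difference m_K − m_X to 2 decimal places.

4.32

L_K/L_X = (1.00)²(1.88)⁴ = 12.49.
F_K/F_X = (L_K/L_X)/(d_K/d_X)² = 12.49/665.6 = 0.01877.
m_K − m_X = −2.5 log₁₀(0.01877) = 4.32.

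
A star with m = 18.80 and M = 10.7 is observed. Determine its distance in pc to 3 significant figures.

m − M = 5 log₁₀(d/10 pc)
18.80 − (10.7) = 8.10 = 5 log₁₀(d/10)
d = 10 × 10^(8.10/5) = 10 × 10^1.620 = 416.9 pc.

417 pc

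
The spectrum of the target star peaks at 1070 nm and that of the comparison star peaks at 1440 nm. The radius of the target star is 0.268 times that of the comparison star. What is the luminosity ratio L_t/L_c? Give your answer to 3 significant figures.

0.236

Wien's law gives T ∝ 1/λ_max, so T_t/T_c = λ_c/λ_t = 1440/1070 = 1.346.
Then L ∝ R²T⁴ gives L_t/L_c = (0.268)² × (1.346)⁴ = 0.07182 × 3.280 = 0.2356.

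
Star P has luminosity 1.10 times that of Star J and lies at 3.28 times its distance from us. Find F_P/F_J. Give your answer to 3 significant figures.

0.102

F = L/(4πd²), so F_P/F_J = (L_P/L_J) / (d_P/d_J)²
= 1.10 / (3.28)² = 1.10 / 10.76 = 0.1022.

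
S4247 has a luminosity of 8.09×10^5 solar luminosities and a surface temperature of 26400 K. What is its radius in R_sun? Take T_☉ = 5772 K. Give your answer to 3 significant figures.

43.0 R_sun

R/R_☉ = √(L/L_☉) / (T/T_☉)² = √(8.09×10^5) / (4.574)²
       = 899.4 / 20.92 = 43.00.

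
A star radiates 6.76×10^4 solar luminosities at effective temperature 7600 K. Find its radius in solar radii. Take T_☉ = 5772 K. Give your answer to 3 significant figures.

150 solar radii

R/R_☉ = √(L/L_☉) / (T/T_☉)² = √(6.76×10^4) / (1.317)²
       = 260.0 / 1.734 = 150.0.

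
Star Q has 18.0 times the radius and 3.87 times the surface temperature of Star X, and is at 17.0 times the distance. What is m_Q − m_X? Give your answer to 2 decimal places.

-6.00

L_Q/L_X = (18.0)²(3.87)⁴ = 7.268×10^4.
F_Q/F_X = (L_Q/L_X)/(d_Q/d_X)² = 7.268×10^4/289.0 = 251.5.
m_Q − m_X = −2.5 log₁₀(251.5) = -6.00.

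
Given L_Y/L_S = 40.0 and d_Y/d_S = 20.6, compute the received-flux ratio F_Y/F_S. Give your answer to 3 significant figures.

0.0943

F = L/(4πd²), so F_Y/F_S = (L_Y/L_S) / (d_Y/d_S)²
= 40.0 / (20.6)² = 40.0 / 424.4 = 0.09426.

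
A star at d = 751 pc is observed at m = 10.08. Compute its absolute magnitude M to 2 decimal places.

M = m − 5 log₁₀(d/10 pc) = 10.08 − 5 log₁₀(751/10)
  = 10.08 − 5 × 1.876 = 10.08 − 9.38 = 0.70.

0.70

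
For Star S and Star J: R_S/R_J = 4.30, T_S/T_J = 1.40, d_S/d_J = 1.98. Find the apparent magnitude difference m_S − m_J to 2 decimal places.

L_S/L_J = (4.30)²(1.40)⁴ = 71.03.
F_S/F_J = (L_S/L_J)/(d_S/d_J)² = 71.03/3.920 = 18.12.
m_S − m_J = −2.5 log₁₀(18.12) = -3.15.

-3.15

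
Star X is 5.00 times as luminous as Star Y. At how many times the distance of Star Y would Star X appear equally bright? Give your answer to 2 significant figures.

Equal flux requires L_X/d_X² = L_Y/d_Y², so d_X/d_Y = √(L_X/L_Y)
= √(5.00) = 2.236.

2.2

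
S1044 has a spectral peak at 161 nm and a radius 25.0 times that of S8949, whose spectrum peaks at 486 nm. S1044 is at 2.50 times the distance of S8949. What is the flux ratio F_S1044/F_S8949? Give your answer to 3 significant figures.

Wien's law: T_S1044/T_S8949 = λ_S8949/λ_S1044 = 486/161 = 3.019.
L_S1044/L_S8949 = (R_S1044/R_S8949)²(T_S1044/T_S8949)⁴ = (25.0)²(3.019)⁴ = 5.189×10^4.
F_S1044/F_S8949 = (L_S1044/L_S8949)/(d_S1044/d_S8949)² = 5.189×10^4/(2.50)² = 8303.

8.30×10^3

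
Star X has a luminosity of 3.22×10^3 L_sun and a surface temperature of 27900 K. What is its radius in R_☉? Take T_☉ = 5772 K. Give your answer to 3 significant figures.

2.43 R_☉

R/R_☉ = √(L/L_☉) / (T/T_☉)² = √(3.22×10^3) / (4.834)²
       = 56.75 / 23.36 = 2.429.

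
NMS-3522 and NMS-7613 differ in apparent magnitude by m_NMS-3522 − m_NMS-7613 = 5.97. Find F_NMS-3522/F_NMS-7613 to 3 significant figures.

0.00409

F_NMS-3522/F_NMS-7613 = 10^(−(m_NMS-3522 − m_NMS-7613)/2.5) = 10^(-5.97/2.5) = 10^-2.388 = 0.004093.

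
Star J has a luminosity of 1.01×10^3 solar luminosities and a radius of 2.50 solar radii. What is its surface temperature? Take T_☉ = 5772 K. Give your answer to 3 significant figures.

2.06×10^4 K

T/T_☉ = (L/L_☉)^(1/4) / (R/R_☉)^(1/2)
T = 5772 × (1.01×10^3)^(1/4) / √(2.50) = 5772 × 5.637 / 1.581 = 2.058×10^4 K.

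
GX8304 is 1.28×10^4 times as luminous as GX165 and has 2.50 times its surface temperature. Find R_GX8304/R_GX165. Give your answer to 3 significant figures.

L ∝ R²T⁴ gives R ∝ √L / T², so
R_GX8304/R_GX165 = √(1.28×10^4) / (2.50)² = 113.1 / 6.250 = 18.10.

18.1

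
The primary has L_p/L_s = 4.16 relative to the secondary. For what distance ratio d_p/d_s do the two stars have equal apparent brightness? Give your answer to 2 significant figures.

2.0

Equal flux requires L_p/d_p² = L_s/d_s², so d_p/d_s = √(L_p/L_s)
= √(4.16) = 2.040.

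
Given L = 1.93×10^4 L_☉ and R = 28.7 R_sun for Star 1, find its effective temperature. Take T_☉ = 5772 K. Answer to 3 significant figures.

1.27×10^4 K

T/T_☉ = (L/L_☉)^(1/4) / (R/R_☉)^(1/2)
T = 5772 × (1.93×10^4)^(1/4) / √(28.7) = 5772 × 11.79 / 5.357 = 1.270×10^4 K.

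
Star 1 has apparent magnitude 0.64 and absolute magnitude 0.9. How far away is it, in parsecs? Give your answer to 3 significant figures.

8.87 pc

m − M = 5 log₁₀(d/10 pc)
0.64 − (0.9) = -0.26 = 5 log₁₀(d/10)
d = 10 × 10^(-0.26/5) = 10 × 10^-0.052 = 8.872 pc.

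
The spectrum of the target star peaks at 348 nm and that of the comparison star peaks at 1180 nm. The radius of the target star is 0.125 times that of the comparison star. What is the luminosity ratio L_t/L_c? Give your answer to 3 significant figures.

Wien's law gives T ∝ 1/λ_max, so T_t/T_c = λ_c/λ_t = 1180/348 = 3.391.
Then L ∝ R²T⁴ gives L_t/L_c = (0.125)² × (3.391)⁴ = 0.01562 × 132.2 = 2.066.

2.07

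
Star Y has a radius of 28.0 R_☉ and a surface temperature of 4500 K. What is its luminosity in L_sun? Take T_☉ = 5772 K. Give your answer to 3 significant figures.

L/L_☉ = (R/R_☉)² (T/T_☉)⁴ = (28.0)² × (4500/5772)⁴
       = 784.0 × (0.7796)⁴ = 784.0 × 0.3694 = 289.6.

290 L_sun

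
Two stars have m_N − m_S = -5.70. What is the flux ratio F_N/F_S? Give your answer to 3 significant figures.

191

F_N/F_S = 10^(−(m_N − m_S)/2.5) = 10^(5.70/2.5) = 10^2.280 = 190.5.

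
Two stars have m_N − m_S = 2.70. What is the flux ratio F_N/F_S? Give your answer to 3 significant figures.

0.0832

F_N/F_S = 10^(−(m_N − m_S)/2.5) = 10^(-2.70/2.5) = 10^-1.080 = 0.08318.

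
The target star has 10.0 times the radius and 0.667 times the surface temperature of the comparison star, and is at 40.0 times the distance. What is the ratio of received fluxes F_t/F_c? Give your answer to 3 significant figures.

L_t/L_c = (R_t/R_c)²(T_t/T_c)⁴ = (10.0)² × (0.667)⁴ = 19.79.
F_t/F_c = (L_t/L_c)/(d_t/d_c)² = 19.79 / (40.0)² = 0.01237.

0.0124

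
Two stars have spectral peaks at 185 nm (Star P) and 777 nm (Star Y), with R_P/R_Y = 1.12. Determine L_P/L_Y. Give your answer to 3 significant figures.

Wien's law gives T ∝ 1/λ_max, so T_P/T_Y = λ_Y/λ_P = 777/185 = 4.200.
Then L ∝ R²T⁴ gives L_P/L_Y = (1.12)² × (4.200)⁴ = 1.254 × 311.2 = 390.3.

390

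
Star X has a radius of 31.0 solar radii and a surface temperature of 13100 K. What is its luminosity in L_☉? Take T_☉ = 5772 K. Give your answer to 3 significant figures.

L/L_☉ = (R/R_☉)² (T/T_☉)⁴ = (31.0)² × (13100/5772)⁴
       = 961.0 × (2.270)⁴ = 961.0 × 26.53 = 2.550×10^4.

2.55×10^4 L_☉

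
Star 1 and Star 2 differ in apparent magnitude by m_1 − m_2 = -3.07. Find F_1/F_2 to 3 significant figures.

F_1/F_2 = 10^(−(m_1 − m_2)/2.5) = 10^(3.07/2.5) = 10^1.228 = 16.90.

16.9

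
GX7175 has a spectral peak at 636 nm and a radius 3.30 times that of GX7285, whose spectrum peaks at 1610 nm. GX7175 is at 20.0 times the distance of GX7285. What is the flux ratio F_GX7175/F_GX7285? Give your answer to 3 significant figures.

1.12

Wien's law: T_GX7175/T_GX7285 = λ_GX7285/λ_GX7175 = 1610/636 = 2.531.
L_GX7175/L_GX7285 = (R_GX7175/R_GX7285)²(T_GX7175/T_GX7285)⁴ = (3.30)²(2.531)⁴ = 447.2.
F_GX7175/F_GX7285 = (L_GX7175/L_GX7285)/(d_GX7175/d_GX7285)² = 447.2/(20.0)² = 1.118.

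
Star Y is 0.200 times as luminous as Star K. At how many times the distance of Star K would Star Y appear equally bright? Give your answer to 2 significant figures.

0.45

Equal flux requires L_Y/d_Y² = L_K/d_K², so d_Y/d_K = √(L_Y/L_K)
= √(0.200) = 0.4472.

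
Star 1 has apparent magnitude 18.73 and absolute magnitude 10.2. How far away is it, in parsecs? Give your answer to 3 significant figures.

508 pc

m − M = 5 log₁₀(d/10 pc)
18.73 − (10.2) = 8.53 = 5 log₁₀(d/10)
d = 10 × 10^(8.53/5) = 10 × 10^1.706 = 508.2 pc.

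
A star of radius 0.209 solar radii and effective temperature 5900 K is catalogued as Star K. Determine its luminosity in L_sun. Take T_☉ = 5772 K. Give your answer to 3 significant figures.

0.0477 L_sun

L/L_☉ = (R/R_☉)² (T/T_☉)⁴ = (0.209)² × (5900/5772)⁴
       = 0.04368 × (1.022)⁴ = 0.04368 × 1.092 = 0.04769.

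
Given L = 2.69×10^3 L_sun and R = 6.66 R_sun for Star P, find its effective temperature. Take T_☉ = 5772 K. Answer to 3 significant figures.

T/T_☉ = (L/L_☉)^(1/4) / (R/R_☉)^(1/2)
T = 5772 × (2.69×10^3)^(1/4) / √(6.66) = 5772 × 7.202 / 2.581 = 1.611×10^4 K.

1.61×10^4 K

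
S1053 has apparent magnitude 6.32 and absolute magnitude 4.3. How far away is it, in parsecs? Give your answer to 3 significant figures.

25.4 pc

m − M = 5 log₁₀(d/10 pc)
6.32 − (4.3) = 2.02 = 5 log₁₀(d/10)
d = 10 × 10^(2.02/5) = 10 × 10^0.404 = 25.35 pc.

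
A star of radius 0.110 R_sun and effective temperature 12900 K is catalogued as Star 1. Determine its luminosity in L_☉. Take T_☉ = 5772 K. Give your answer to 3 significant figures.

0.302 L_☉

L/L_☉ = (R/R_☉)² (T/T_☉)⁴ = (0.110)² × (12900/5772)⁴
       = 0.01210 × (2.235)⁴ = 0.01210 × 24.95 = 0.3019.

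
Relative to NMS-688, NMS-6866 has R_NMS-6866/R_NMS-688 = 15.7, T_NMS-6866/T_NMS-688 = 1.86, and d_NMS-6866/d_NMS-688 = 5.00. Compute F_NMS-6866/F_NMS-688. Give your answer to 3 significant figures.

L_NMS-6866/L_NMS-688 = (R_NMS-6866/R_NMS-688)²(T_NMS-6866/T_NMS-688)⁴ = (15.7)² × (1.86)⁴ = 2950.
F_NMS-6866/F_NMS-688 = (L_NMS-6866/L_NMS-688)/(d_NMS-6866/d_NMS-688)² = 2950 / (5.00)² = 118.0.

118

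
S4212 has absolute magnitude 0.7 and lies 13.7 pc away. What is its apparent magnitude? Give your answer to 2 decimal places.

m = M + 5 log₁₀(d/10 pc) = 0.7 + 5 log₁₀(13.7/10)
  = 0.7 + 5 × 0.137 = 0.7 + 0.68 = 1.38.

1.38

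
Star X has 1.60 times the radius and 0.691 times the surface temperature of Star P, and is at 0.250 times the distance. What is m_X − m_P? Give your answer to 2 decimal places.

L_X/L_P = (1.60)²(0.691)⁴ = 0.5836.
F_X/F_P = (L_X/L_P)/(d_X/d_P)² = 0.5836/0.06250 = 9.338.
m_X − m_P = −2.5 log₁₀(9.338) = -2.43.

-2.43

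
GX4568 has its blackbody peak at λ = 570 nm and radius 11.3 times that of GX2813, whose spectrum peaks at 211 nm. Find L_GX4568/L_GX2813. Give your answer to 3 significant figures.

2.40

Wien's law gives T ∝ 1/λ_max, so T_GX4568/T_GX2813 = λ_GX2813/λ_GX4568 = 211/570 = 0.3702.
Then L ∝ R²T⁴ gives L_GX4568/L_GX2813 = (11.3)² × (0.3702)⁴ = 127.7 × 0.01878 = 2.398.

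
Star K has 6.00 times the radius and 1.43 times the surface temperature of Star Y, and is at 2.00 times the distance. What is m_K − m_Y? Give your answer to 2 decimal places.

L_K/L_Y = (6.00)²(1.43)⁴ = 150.5.
F_K/F_Y = (L_K/L_Y)/(d_K/d_Y)² = 150.5/4.000 = 37.63.
m_K − m_Y = −2.5 log₁₀(37.63) = -3.94.

-3.94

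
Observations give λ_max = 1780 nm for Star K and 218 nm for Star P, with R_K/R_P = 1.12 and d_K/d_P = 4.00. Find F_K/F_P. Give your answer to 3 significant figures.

1.76×10^-5

Wien's law: T_K/T_P = λ_P/λ_K = 218/1780 = 0.1225.
L_K/L_P = (R_K/R_P)²(T_K/T_P)⁴ = (1.12)²(0.1225)⁴ = 2.822×10^-4.
F_K/F_P = (L_K/L_P)/(d_K/d_P)² = 2.822×10^-4/(4.00)² = 1.764×10^-5.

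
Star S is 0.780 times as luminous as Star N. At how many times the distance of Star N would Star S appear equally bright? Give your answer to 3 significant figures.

0.883

Equal flux requires L_S/d_S² = L_N/d_N², so d_S/d_N = √(L_S/L_N)
= √(0.780) = 0.8832.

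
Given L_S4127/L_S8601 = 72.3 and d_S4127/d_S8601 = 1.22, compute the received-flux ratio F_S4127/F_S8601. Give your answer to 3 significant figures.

48.6

F = L/(4πd²), so F_S4127/F_S8601 = (L_S4127/L_S8601) / (d_S4127/d_S8601)²
= 72.3 / (1.22)² = 72.3 / 1.488 = 48.58.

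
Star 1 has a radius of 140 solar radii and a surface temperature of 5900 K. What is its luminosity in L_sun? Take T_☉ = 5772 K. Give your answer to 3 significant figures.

L/L_☉ = (R/R_☉)² (T/T_☉)⁴ = (140)² × (5900/5772)⁴
       = 1.960×10^4 × (1.022)⁴ = 1.960×10^4 × 1.092 = 2.140×10^4.

2.14×10^4 L_sun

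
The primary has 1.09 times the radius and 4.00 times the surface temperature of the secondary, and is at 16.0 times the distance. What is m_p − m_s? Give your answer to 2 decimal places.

-0.19

L_p/L_s = (1.09)²(4.00)⁴ = 304.2.
F_p/F_s = (L_p/L_s)/(d_p/d_s)² = 304.2/256.0 = 1.188.
m_p − m_s = −2.5 log₁₀(1.188) = -0.19.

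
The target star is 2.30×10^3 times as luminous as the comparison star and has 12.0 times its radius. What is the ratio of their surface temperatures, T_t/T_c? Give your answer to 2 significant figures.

L ∝ R²T⁴ gives T ∝ (L/R²)^(1/4), so
T_t/T_c = (2.30×10^3 / 12.0²)^(1/4) = (15.97)^(1/4) = 1.999.

2.0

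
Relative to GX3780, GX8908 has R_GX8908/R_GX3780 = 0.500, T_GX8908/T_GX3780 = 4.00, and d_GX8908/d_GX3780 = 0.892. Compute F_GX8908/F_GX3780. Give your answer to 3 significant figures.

80.4

L_GX8908/L_GX3780 = (R_GX8908/R_GX3780)²(T_GX8908/T_GX3780)⁴ = (0.500)² × (4.00)⁴ = 64.00.
F_GX8908/F_GX3780 = (L_GX8908/L_GX3780)/(d_GX8908/d_GX3780)² = 64.00 / (0.892)² = 80.44.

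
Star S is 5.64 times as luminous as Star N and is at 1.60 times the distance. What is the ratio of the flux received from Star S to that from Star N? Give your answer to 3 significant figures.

2.20

F = L/(4πd²), so F_S/F_N = (L_S/L_N) / (d_S/d_N)²
= 5.64 / (1.60)² = 5.64 / 2.560 = 2.203.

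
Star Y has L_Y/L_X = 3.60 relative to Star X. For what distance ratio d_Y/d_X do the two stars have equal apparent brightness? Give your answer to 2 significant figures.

Equal flux requires L_Y/d_Y² = L_X/d_X², so d_Y/d_X = √(L_Y/L_X)
= √(3.60) = 1.897.

1.9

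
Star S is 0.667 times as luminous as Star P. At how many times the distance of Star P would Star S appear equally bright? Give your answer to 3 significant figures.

0.817

Equal flux requires L_S/d_S² = L_P/d_P², so d_S/d_P = √(L_S/L_P)
= √(0.667) = 0.8167.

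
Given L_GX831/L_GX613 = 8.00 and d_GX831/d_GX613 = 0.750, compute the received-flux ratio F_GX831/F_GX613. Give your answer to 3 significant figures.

F = L/(4πd²), so F_GX831/F_GX613 = (L_GX831/L_GX613) / (d_GX831/d_GX613)²
= 8.00 / (0.750)² = 8.00 / 0.5625 = 14.22.

14.2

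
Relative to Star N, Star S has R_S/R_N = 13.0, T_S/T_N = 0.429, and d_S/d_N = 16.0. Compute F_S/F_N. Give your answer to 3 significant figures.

0.0224

L_S/L_N = (R_S/R_N)²(T_S/T_N)⁴ = (13.0)² × (0.429)⁴ = 5.724.
F_S/F_N = (L_S/L_N)/(d_S/d_N)² = 5.724 / (16.0)² = 0.02236.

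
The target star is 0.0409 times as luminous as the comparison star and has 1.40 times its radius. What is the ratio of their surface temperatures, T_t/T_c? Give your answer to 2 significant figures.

0.38

L ∝ R²T⁴ gives T ∝ (L/R²)^(1/4), so
T_t/T_c = (0.0409 / 1.40²)^(1/4) = (0.02087)^(1/4) = 0.3801.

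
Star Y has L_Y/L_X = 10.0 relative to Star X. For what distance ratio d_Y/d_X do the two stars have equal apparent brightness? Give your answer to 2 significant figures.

3.2

Equal flux requires L_Y/d_Y² = L_X/d_X², so d_Y/d_X = √(L_Y/L_X)
= √(10.0) = 3.162.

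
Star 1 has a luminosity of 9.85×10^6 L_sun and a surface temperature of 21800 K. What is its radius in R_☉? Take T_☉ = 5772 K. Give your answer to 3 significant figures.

R/R_☉ = √(L/L_☉) / (T/T_☉)² = √(9.85×10^6) / (3.777)²
       = 3138 / 14.26 = 220.0.

220 R_☉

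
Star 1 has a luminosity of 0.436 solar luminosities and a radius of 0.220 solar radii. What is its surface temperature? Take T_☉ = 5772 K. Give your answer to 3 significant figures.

T/T_☉ = (L/L_☉)^(1/4) / (R/R_☉)^(1/2)
T = 5772 × (0.436)^(1/4) / √(0.220) = 5772 × 0.8126 / 0.4690 = 1.000×10^4 K.

1.00×10^4 K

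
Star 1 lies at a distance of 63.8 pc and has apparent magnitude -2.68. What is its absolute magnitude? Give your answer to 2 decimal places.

M = m − 5 log₁₀(d/10 pc) = -2.68 − 5 log₁₀(63.8/10)
  = -2.68 − 5 × 0.805 = -2.68 − 4.02 = -6.70.

-6.70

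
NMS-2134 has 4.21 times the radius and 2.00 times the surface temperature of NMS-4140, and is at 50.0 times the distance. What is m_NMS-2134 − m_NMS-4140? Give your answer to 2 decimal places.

L_NMS-2134/L_NMS-4140 = (4.21)²(2.00)⁴ = 283.6.
F_NMS-2134/F_NMS-4140 = (L_NMS-2134/L_NMS-4140)/(d_NMS-2134/d_NMS-4140)² = 283.6/2500 = 0.1134.
m_NMS-2134 − m_NMS-4140 = −2.5 log₁₀(0.1134) = 2.36.

2.36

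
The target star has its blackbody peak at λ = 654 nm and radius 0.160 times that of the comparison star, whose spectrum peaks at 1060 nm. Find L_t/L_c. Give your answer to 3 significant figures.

0.177

Wien's law gives T ∝ 1/λ_max, so T_t/T_c = λ_c/λ_t = 1060/654 = 1.621.
Then L ∝ R²T⁴ gives L_t/L_c = (0.160)² × (1.621)⁴ = 0.02560 × 6.901 = 0.1767.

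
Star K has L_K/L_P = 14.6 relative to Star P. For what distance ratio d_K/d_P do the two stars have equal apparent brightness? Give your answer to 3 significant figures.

3.82

Equal flux requires L_K/d_K² = L_P/d_P², so d_K/d_P = √(L_K/L_P)
= √(14.6) = 3.821.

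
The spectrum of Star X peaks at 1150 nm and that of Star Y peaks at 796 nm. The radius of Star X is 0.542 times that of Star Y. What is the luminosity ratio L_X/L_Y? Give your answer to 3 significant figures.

0.0674

Wien's law gives T ∝ 1/λ_max, so T_X/T_Y = λ_Y/λ_X = 796/1150 = 0.6922.
Then L ∝ R²T⁴ gives L_X/L_Y = (0.542)² × (0.6922)⁴ = 0.2938 × 0.2295 = 0.06743.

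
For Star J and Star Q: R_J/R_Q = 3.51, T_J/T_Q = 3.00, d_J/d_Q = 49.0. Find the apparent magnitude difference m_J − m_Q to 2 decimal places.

L_J/L_Q = (3.51)²(3.00)⁴ = 997.9.
F_J/F_Q = (L_J/L_Q)/(d_J/d_Q)² = 997.9/2401 = 0.4156.
m_J − m_Q = −2.5 log₁₀(0.4156) = 0.95.

0.95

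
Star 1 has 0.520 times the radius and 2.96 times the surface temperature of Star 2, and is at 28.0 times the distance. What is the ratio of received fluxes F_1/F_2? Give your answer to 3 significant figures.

L_1/L_2 = (R_1/R_2)²(T_1/T_2)⁴ = (0.520)² × (2.96)⁴ = 20.76.
F_1/F_2 = (L_1/L_2)/(d_1/d_2)² = 20.76 / (28.0)² = 0.02648.

0.0265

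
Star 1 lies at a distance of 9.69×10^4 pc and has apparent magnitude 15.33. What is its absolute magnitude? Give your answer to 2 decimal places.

M = m − 5 log₁₀(d/10 pc) = 15.33 − 5 log₁₀(9.69×10^4/10)
  = 15.33 − 5 × 3.986 = 15.33 − 19.93 = -4.60.

-4.60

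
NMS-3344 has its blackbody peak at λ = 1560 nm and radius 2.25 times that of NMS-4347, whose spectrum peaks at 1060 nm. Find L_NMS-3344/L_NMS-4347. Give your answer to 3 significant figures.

Wien's law gives T ∝ 1/λ_max, so T_NMS-3344/T_NMS-4347 = λ_NMS-4347/λ_NMS-3344 = 1060/1560 = 0.6795.
Then L ∝ R²T⁴ gives L_NMS-3344/L_NMS-4347 = (2.25)² × (0.6795)⁴ = 5.062 × 0.2132 = 1.079.

1.08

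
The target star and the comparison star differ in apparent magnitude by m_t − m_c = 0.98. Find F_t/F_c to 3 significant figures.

0.406

F_t/F_c = 10^(−(m_t − m_c)/2.5) = 10^(-0.98/2.5) = 10^-0.392 = 0.4055.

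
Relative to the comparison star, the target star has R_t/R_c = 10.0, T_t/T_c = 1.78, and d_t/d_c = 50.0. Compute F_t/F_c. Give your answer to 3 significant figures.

0.402

L_t/L_c = (R_t/R_c)²(T_t/T_c)⁴ = (10.0)² × (1.78)⁴ = 1004.
F_t/F_c = (L_t/L_c)/(d_t/d_c)² = 1004 / (50.0)² = 0.4016.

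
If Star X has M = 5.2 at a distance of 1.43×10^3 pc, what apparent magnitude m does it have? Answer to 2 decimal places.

15.98

m = M + 5 log₁₀(d/10 pc) = 5.2 + 5 log₁₀(1.43×10^3/10)
  = 5.2 + 5 × 2.155 = 5.2 + 10.78 = 15.98.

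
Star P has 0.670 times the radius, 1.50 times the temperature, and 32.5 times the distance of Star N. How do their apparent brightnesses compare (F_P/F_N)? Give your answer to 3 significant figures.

0.00215

L_P/L_N = (R_P/R_N)²(T_P/T_N)⁴ = (0.670)² × (1.50)⁴ = 2.273.
F_P/F_N = (L_P/L_N)/(d_P/d_N)² = 2.273 / (32.5)² = 0.002152.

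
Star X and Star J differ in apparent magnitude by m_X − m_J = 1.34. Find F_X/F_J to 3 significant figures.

0.291

F_X/F_J = 10^(−(m_X − m_J)/2.5) = 10^(-1.34/2.5) = 10^-0.536 = 0.2911.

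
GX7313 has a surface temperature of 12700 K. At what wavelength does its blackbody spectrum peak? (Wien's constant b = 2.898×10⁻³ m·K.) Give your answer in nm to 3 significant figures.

λ_max = b/T = 2.898×10⁻³ / 12700 = 2.28×10^-7 m = 228.2 nm.

228 nm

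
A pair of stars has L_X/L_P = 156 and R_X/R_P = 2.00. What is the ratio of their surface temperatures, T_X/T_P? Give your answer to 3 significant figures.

L ∝ R²T⁴ gives T ∝ (L/R²)^(1/4), so
T_X/T_P = (156 / 2.00²)^(1/4) = (39.00)^(1/4) = 2.499.

2.50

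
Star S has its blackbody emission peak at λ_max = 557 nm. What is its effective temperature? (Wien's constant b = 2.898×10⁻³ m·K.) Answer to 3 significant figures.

5.20×10^3 K

T = b/λ_max = 2.898×10⁻³ / (557×10⁻⁹) = 5203 K.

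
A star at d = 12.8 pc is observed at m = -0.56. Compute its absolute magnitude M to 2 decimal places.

-1.10

M = m − 5 log₁₀(d/10 pc) = -0.56 − 5 log₁₀(12.8/10)
  = -0.56 − 5 × 0.107 = -0.56 − 0.54 = -1.10.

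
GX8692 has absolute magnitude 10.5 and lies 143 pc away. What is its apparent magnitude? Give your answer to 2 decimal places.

16.28

m = M + 5 log₁₀(d/10 pc) = 10.5 + 5 log₁₀(143/10)
  = 10.5 + 5 × 1.155 = 10.5 + 5.78 = 16.28.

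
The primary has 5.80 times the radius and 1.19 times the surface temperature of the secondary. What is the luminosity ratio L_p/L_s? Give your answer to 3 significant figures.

From the Stefan–Boltzmann law, L ∝ R²T⁴, so
L_p/L_s = (R_p/R_s)² (T_p/T_s)⁴ = (5.80)² × (1.19)⁴ = 33.64 × 2.005 = 67.46.

67.5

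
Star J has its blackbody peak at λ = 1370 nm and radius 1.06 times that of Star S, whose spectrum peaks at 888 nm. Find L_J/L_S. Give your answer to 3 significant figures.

0.198

Wien's law gives T ∝ 1/λ_max, so T_J/T_S = λ_S/λ_J = 888/1370 = 0.6482.
Then L ∝ R²T⁴ gives L_J/L_S = (1.06)² × (0.6482)⁴ = 1.124 × 0.1765 = 0.1983.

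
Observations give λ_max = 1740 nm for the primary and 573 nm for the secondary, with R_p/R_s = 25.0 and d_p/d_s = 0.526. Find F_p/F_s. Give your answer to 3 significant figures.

Wien's law: T_p/T_s = λ_s/λ_p = 573/1740 = 0.3293.
L_p/L_s = (R_p/R_s)²(T_p/T_s)⁴ = (25.0)²(0.3293)⁴ = 7.350.
F_p/F_s = (L_p/L_s)/(d_p/d_s)² = 7.350/(0.526)² = 26.57.

26.6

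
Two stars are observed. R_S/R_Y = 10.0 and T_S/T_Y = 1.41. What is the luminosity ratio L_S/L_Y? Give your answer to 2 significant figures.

4.0×10^2

From the Stefan–Boltzmann law, L ∝ R²T⁴, so
L_S/L_Y = (R_S/R_Y)² (T_S/T_Y)⁴ = (10.0)² × (1.41)⁴ = 100.0 × 3.953 = 395.3.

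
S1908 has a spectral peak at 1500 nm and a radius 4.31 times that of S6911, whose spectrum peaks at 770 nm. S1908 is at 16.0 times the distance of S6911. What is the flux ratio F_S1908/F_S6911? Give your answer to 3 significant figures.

Wien's law: T_S1908/T_S6911 = λ_S6911/λ_S1908 = 770/1500 = 0.5133.
L_S1908/L_S6911 = (R_S1908/R_S6911)²(T_S1908/T_S6911)⁴ = (4.31)²(0.5133)⁴ = 1.290.
F_S1908/F_S6911 = (L_S1908/L_S6911)/(d_S1908/d_S6911)² = 1.290/(16.0)² = 0.005039.

0.00504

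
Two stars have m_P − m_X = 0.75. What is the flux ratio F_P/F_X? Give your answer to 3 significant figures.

F_P/F_X = 10^(−(m_P − m_X)/2.5) = 10^(-0.75/2.5) = 10^-0.300 = 0.5012.

0.501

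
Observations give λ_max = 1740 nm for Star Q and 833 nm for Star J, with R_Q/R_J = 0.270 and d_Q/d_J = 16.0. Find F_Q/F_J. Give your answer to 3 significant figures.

1.50×10^-5

Wien's law: T_Q/T_J = λ_J/λ_Q = 833/1740 = 0.4787.
L_Q/L_J = (R_Q/R_J)²(T_Q/T_J)⁴ = (0.270)²(0.4787)⁴ = 0.003829.
F_Q/F_J = (L_Q/L_J)/(d_Q/d_J)² = 0.003829/(16.0)² = 1.496×10^-5.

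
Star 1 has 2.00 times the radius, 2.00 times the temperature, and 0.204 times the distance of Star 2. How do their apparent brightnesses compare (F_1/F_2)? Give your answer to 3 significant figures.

L_1/L_2 = (R_1/R_2)²(T_1/T_2)⁴ = (2.00)² × (2.00)⁴ = 64.00.
F_1/F_2 = (L_1/L_2)/(d_1/d_2)² = 64.00 / (0.204)² = 1538.

1.54×10^3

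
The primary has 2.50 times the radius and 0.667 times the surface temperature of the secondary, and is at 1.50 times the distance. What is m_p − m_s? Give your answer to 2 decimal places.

L_p/L_s = (2.50)²(0.667)⁴ = 1.237.
F_p/F_s = (L_p/L_s)/(d_p/d_s)² = 1.237/2.250 = 0.5498.
m_p − m_s = −2.5 log₁₀(0.5498) = 0.65.

0.65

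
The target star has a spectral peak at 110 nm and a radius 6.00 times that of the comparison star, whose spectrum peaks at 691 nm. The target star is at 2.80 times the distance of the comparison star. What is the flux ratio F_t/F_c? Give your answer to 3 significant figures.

Wien's law: T_t/T_c = λ_c/λ_t = 691/110 = 6.282.
L_t/L_c = (R_t/R_c)²(T_t/T_c)⁴ = (6.00)²(6.282)⁴ = 5.606×10^4.
F_t/F_c = (L_t/L_c)/(d_t/d_c)² = 5.606×10^4/(2.80)² = 7150.

7.15×10^3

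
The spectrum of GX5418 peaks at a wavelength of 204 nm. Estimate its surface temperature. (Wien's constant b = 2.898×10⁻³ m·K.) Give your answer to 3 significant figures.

T = b/λ_max = 2.898×10⁻³ / (204×10⁻⁹) = 1.421×10^4 K.

1.42×10^4 K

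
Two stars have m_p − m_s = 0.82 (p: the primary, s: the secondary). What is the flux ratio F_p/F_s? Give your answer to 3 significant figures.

F_p/F_s = 10^(−(m_p − m_s)/2.5) = 10^(-0.82/2.5) = 10^-0.328 = 0.4699.

0.470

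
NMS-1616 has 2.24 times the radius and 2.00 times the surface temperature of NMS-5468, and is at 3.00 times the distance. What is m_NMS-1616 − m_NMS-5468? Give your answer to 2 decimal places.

L_NMS-1616/L_NMS-5468 = (2.24)²(2.00)⁴ = 80.28.
F_NMS-1616/F_NMS-5468 = (L_NMS-1616/L_NMS-5468)/(d_NMS-1616/d_NMS-5468)² = 80.28/9.000 = 8.920.
m_NMS-1616 − m_NMS-5468 = −2.5 log₁₀(8.920) = -2.38.

-2.38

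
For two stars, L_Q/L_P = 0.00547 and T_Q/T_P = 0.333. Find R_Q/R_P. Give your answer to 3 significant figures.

0.667

L ∝ R²T⁴ gives R ∝ √L / T², so
R_Q/R_P = √(0.00547) / (0.333)² = 0.07396 / 0.1109 = 0.6670.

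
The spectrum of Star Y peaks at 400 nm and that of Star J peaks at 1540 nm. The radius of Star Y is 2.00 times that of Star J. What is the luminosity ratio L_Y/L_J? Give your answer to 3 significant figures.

879

Wien's law gives T ∝ 1/λ_max, so T_Y/T_J = λ_J/λ_Y = 1540/400 = 3.850.
Then L ∝ R²T⁴ gives L_Y/L_J = (2.00)² × (3.850)⁴ = 4.000 × 219.7 = 878.8.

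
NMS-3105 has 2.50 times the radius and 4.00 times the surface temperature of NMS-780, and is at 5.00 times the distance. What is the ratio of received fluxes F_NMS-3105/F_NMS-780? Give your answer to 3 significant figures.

L_NMS-3105/L_NMS-780 = (R_NMS-3105/R_NMS-780)²(T_NMS-3105/T_NMS-780)⁴ = (2.50)² × (4.00)⁴ = 1600.
F_NMS-3105/F_NMS-780 = (L_NMS-3105/L_NMS-780)/(d_NMS-3105/d_NMS-780)² = 1600 / (5.00)² = 64.00.

64.0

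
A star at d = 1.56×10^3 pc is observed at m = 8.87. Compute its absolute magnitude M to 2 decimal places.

-2.10

M = m − 5 log₁₀(d/10 pc) = 8.87 − 5 log₁₀(1.56×10^3/10)
  = 8.87 − 5 × 2.193 = 8.87 − 10.97 = -2.10.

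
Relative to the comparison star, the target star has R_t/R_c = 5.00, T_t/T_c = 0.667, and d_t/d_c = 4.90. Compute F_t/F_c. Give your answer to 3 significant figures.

0.206

L_t/L_c = (R_t/R_c)²(T_t/T_c)⁴ = (5.00)² × (0.667)⁴ = 4.948.
F_t/F_c = (L_t/L_c)/(d_t/d_c)² = 4.948 / (4.90)² = 0.2061.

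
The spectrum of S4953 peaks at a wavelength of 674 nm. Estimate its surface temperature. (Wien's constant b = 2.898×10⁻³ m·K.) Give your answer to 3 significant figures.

4.30×10^3 K

T = b/λ_max = 2.898×10⁻³ / (674×10⁻⁹) = 4300 K.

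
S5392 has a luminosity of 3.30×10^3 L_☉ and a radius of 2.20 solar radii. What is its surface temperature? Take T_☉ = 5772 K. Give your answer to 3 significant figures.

T/T_☉ = (L/L_☉)^(1/4) / (R/R_☉)^(1/2)
T = 5772 × (3.30×10^3)^(1/4) / √(2.20) = 5772 × 7.579 / 1.483 = 2.949×10^4 K.

2.95×10^4 K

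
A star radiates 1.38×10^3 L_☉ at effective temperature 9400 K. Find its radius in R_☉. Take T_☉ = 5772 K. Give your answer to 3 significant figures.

14.0 R_☉

R/R_☉ = √(L/L_☉) / (T/T_☉)² = √(1.38×10^3) / (1.629)²
       = 37.15 / 2.652 = 14.01.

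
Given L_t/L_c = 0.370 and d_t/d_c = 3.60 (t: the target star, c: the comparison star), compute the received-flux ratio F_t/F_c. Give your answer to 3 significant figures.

0.0285

F = L/(4πd²), so F_t/F_c = (L_t/L_c) / (d_t/d_c)²
= 0.370 / (3.60)² = 0.370 / 12.96 = 0.02855.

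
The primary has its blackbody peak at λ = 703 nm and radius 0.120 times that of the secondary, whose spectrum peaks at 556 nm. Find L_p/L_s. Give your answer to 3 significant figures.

Wien's law gives T ∝ 1/λ_max, so T_p/T_s = λ_s/λ_p = 556/703 = 0.7909.
Then L ∝ R²T⁴ gives L_p/L_s = (0.120)² × (0.7909)⁴ = 0.01440 × 0.3913 = 0.005634.

0.00563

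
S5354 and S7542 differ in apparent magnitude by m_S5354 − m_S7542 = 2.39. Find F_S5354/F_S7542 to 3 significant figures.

F_S5354/F_S7542 = 10^(−(m_S5354 − m_S7542)/2.5) = 10^(-2.39/2.5) = 10^-0.956 = 0.1107.

0.111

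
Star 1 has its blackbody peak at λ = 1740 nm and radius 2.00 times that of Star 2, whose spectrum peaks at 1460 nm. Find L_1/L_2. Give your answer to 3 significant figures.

1.98

Wien's law gives T ∝ 1/λ_max, so T_1/T_2 = λ_2/λ_1 = 1460/1740 = 0.8391.
Then L ∝ R²T⁴ gives L_1/L_2 = (2.00)² × (0.8391)⁴ = 4.000 × 0.4957 = 1.983.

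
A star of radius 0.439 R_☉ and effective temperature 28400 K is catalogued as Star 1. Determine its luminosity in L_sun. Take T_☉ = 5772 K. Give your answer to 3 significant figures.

113 L_sun

L/L_☉ = (R/R_☉)² (T/T_☉)⁴ = (0.439)² × (28400/5772)⁴
       = 0.1927 × (4.920)⁴ = 0.1927 × 586.1 = 113.0.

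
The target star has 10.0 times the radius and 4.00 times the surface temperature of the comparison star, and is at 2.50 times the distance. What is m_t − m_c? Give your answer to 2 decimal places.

-9.03

L_t/L_c = (10.0)²(4.00)⁴ = 2.560×10^4.
F_t/F_c = (L_t/L_c)/(d_t/d_c)² = 2.560×10^4/6.250 = 4096.
m_t − m_c = −2.5 log₁₀(4096) = -9.03.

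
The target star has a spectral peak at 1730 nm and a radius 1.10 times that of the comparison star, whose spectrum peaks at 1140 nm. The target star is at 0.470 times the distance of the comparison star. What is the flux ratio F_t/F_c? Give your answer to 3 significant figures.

1.03

Wien's law: T_t/T_c = λ_c/λ_t = 1140/1730 = 0.6590.
L_t/L_c = (R_t/R_c)²(T_t/T_c)⁴ = (1.10)²(0.6590)⁴ = 0.2281.
F_t/F_c = (L_t/L_c)/(d_t/d_c)² = 0.2281/(0.470)² = 1.033.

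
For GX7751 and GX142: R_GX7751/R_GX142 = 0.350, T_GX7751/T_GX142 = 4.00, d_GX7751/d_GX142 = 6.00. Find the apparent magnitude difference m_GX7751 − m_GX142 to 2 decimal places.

0.15

L_GX7751/L_GX142 = (0.350)²(4.00)⁴ = 31.36.
F_GX7751/F_GX142 = (L_GX7751/L_GX142)/(d_GX7751/d_GX142)² = 31.36/36.00 = 0.8711.
m_GX7751 − m_GX142 = −2.5 log₁₀(0.8711) = 0.15.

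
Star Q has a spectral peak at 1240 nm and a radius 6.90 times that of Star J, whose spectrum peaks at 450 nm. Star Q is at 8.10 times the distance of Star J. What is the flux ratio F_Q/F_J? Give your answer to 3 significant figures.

Wien's law: T_Q/T_J = λ_J/λ_Q = 450/1240 = 0.3629.
L_Q/L_J = (R_Q/R_J)²(T_Q/T_J)⁴ = (6.90)²(0.3629)⁴ = 0.8258.
F_Q/F_J = (L_Q/L_J)/(d_Q/d_J)² = 0.8258/(8.10)² = 0.01259.

0.0126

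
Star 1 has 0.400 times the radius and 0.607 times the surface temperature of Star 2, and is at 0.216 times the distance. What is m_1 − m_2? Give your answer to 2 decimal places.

0.83

L_1/L_2 = (0.400)²(0.607)⁴ = 0.02172.
F_1/F_2 = (L_1/L_2)/(d_1/d_2)² = 0.02172/0.04666 = 0.4656.
m_1 − m_2 = −2.5 log₁₀(0.4656) = 0.83.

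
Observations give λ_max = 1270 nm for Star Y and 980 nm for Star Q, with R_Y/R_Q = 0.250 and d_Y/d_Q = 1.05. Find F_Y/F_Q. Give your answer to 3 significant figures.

Wien's law: T_Y/T_Q = λ_Q/λ_Y = 980/1270 = 0.7717.
L_Y/L_Q = (R_Y/R_Q)²(T_Y/T_Q)⁴ = (0.250)²(0.7717)⁴ = 0.02216.
F_Y/F_Q = (L_Y/L_Q)/(d_Y/d_Q)² = 0.02216/(1.05)² = 0.02010.

0.0201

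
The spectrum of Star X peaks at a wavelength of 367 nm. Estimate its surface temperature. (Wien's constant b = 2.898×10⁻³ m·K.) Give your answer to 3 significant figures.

7.90×10^3 K

T = b/λ_max = 2.898×10⁻³ / (367×10⁻⁹) = 7896 K.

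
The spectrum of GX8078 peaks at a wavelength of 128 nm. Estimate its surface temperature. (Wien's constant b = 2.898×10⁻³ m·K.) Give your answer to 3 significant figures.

T = b/λ_max = 2.898×10⁻³ / (128×10⁻⁹) = 2.264×10^4 K.

2.26×10^4 K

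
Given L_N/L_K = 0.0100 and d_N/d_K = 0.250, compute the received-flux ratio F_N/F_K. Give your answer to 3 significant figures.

F = L/(4πd²), so F_N/F_K = (L_N/L_K) / (d_N/d_K)²
= 0.0100 / (0.250)² = 0.0100 / 0.06250 = 0.1600.

0.160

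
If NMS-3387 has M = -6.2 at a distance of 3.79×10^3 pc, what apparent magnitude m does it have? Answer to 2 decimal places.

m = M + 5 log₁₀(d/10 pc) = -6.2 + 5 log₁₀(3.79×10^3/10)
  = -6.2 + 5 × 2.579 = -6.2 + 12.89 = 6.69.

6.69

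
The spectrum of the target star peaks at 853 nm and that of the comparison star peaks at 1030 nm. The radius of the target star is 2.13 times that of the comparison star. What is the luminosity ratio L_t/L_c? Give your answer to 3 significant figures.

9.65

Wien's law gives T ∝ 1/λ_max, so T_t/T_c = λ_c/λ_t = 1030/853 = 1.208.
Then L ∝ R²T⁴ gives L_t/L_c = (2.13)² × (1.208)⁴ = 4.537 × 2.126 = 9.645.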